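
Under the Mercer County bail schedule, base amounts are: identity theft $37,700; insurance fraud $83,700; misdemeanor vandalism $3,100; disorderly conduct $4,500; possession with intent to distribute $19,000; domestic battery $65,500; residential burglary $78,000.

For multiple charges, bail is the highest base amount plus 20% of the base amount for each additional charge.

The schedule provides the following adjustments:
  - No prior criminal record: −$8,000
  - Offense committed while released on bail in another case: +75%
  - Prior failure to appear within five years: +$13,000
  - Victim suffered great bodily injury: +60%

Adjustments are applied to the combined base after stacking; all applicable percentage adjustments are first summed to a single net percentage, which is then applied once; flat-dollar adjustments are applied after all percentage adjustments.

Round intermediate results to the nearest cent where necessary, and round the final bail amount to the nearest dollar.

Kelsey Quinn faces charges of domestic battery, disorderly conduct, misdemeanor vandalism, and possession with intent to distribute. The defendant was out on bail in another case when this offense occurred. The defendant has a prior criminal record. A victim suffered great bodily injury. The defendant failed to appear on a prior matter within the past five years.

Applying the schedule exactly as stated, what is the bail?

$179,427

Base amounts from the schedule: domestic battery $65,500; disorderly conduct $4,500; misdemeanor vandalism $3,100; possession with intent to distribute $19,000.
Stacking rule: highest base plus 20% of each additional charge. Highest is domestic battery at $65,500. Additional: $4,500 × 20% = $900; $3,100 × 20% = $620; $19,000 × 20% = $3,800. Combined base = $65,500 + $5,320 = $70,820.
Net percentage adjustment: +75% +60% = +135%. $70,820 × 2.35 = $166,427.
Prior failure to appear within five years (+$13,000 flat): $166,427 + $13,000 = $179,427.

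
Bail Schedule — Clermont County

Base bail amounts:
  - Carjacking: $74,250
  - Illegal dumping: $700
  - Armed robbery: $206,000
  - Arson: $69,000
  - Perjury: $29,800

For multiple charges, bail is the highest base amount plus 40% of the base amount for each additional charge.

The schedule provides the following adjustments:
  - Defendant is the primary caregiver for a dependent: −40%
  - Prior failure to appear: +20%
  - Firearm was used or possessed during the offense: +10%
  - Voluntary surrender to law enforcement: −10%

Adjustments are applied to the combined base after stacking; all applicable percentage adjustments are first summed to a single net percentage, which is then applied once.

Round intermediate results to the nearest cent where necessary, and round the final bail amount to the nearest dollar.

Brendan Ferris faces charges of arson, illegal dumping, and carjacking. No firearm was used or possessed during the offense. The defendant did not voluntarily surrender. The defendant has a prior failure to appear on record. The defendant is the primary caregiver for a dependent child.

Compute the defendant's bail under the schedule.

Base amounts from the schedule: arson $69,000; illegal dumping $700; carjacking $74,250.
Stacking rule: highest base plus 40% of each additional charge. Highest is carjacking at $74,250. Additional: $69,000 × 40% = $27,600; $700 × 40% = $280. Combined base = $74,250 + $27,880 = $102,130.
Net percentage adjustment: −40% +20% = −20%. $102,130 × 0.8 = $81,704.

$81,704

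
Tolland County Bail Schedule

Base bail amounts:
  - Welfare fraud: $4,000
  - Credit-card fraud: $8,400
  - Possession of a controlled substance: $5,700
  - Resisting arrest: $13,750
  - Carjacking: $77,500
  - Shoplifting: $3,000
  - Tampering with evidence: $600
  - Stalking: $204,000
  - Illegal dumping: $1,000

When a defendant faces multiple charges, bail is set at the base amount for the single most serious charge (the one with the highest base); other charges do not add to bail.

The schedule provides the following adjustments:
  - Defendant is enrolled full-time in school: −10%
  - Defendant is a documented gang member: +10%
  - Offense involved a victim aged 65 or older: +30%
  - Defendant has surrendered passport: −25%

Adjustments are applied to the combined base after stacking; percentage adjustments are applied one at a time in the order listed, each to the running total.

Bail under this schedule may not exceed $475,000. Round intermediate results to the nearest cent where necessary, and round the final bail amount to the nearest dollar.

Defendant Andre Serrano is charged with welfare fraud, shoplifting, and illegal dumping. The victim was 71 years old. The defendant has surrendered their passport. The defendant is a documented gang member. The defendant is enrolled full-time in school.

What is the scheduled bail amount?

Base amounts from the schedule: welfare fraud $4,000; shoplifting $3,000; illegal dumping $1,000.
Stacking rule: use the highest base only. Highest is welfare fraud at $4,000. Combined base = $4,000.
Defendant is enrolled full-time in school (−10%): $4,000 × 0.9 = $3,600.
Defendant is a documented gang member (+10%): $3,600 × 1.1 = $3,960.
Offense involved a victim aged 65 or older (+30%): $3,960 × 1.3 = $5,148.
Defendant has surrendered passport (−25%): $5,148 × 0.75 = $3,861.
$3,861 is within the $475,000 maximum.

$3,861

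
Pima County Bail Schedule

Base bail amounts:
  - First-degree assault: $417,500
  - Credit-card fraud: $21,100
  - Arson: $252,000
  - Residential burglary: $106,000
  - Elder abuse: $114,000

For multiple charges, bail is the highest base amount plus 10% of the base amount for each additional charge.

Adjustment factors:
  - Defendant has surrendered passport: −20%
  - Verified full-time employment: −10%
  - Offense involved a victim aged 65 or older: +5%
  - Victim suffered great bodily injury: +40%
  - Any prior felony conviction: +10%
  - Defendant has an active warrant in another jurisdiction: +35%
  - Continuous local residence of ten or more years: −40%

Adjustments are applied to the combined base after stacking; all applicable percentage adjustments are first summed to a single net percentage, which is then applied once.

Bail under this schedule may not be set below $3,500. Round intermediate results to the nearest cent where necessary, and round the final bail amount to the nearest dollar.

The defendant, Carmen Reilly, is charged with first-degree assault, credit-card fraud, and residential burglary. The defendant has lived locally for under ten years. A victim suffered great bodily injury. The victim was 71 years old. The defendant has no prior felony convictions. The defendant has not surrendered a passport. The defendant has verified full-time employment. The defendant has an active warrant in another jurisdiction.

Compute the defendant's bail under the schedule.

$731,357

Base amounts from the schedule: first-degree assault $417,500; credit-card fraud $21,100; residential burglary $106,000.
Stacking rule: highest base plus 10% of each additional charge. Highest is first-degree assault at $417,500. Additional: $21,100 × 10% = $2,110; $106,000 × 10% = $10,600. Combined base = $417,500 + $12,710 = $430,210.
Net percentage adjustment: −10% +5% +40% +35% = +70%. $430,210 × 1.7 = $731,357.
$731,357 is at or above the $3,500 minimum.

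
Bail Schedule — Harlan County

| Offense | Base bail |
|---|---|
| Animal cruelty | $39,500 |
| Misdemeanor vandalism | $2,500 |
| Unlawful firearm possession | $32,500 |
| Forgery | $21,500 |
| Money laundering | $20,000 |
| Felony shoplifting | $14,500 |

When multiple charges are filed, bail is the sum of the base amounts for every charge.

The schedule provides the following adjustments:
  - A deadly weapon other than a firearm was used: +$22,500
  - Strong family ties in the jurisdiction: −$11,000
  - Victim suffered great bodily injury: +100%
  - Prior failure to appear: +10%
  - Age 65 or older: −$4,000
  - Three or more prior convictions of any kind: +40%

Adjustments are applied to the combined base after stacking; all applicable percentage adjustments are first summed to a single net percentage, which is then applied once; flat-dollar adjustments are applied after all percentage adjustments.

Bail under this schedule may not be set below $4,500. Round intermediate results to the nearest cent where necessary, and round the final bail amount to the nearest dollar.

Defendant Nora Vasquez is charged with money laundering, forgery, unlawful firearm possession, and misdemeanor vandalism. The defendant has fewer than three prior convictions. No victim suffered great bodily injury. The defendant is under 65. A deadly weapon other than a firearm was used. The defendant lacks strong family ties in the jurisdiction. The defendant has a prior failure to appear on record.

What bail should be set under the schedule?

Base amounts from the schedule: money laundering $20,000; forgery $21,500; unlawful firearm possession $32,500; misdemeanor vandalism $2,500.
Stacking rule: sum of all bases. $20,000 + $21,500 + $32,500 + $2,500 = $76,500.
Prior failure to appear (+10%): $76,500 × 1.1 = $84,150.
A deadly weapon other than a firearm was used (+$22,500 flat): $84,150 + $22,500 = $106,650.
$106,650 is at or above the $4,500 minimum.

$106,650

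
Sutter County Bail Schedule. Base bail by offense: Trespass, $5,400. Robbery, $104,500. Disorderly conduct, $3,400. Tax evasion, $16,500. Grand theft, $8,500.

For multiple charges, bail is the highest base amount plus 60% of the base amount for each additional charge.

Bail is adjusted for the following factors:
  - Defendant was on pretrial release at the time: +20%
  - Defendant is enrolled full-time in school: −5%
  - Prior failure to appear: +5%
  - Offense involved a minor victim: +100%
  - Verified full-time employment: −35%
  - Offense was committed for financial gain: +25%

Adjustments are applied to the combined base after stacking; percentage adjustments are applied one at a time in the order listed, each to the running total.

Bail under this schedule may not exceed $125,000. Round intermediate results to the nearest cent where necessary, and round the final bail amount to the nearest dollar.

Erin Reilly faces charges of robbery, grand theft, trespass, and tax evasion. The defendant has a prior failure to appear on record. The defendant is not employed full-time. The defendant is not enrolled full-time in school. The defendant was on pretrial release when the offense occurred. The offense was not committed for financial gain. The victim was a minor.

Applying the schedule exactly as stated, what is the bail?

$125,000

Base amounts from the schedule: robbery $104,500; grand theft $8,500; trespass $5,400; tax evasion $16,500.
Stacking rule: highest base plus 60% of each additional charge. Highest is robbery at $104,500. Additional: $8,500 × 60% = $5,100; $5,400 × 60% = $3,240; $16,500 × 60% = $9,900. Combined base = $104,500 + $18,240 = $122,740.
Defendant was on pretrial release at the time (+20%): $122,740 × 1.2 = $147,288.
Prior failure to appear (+5%): $147,288 × 1.05 = $154,652.40.
Offense involved a minor victim (+100%): $154,652.40 × 2 = $309,304.80.
Result $309,304.80 exceeds the maximum of $125,000; bail is capped at $125,000.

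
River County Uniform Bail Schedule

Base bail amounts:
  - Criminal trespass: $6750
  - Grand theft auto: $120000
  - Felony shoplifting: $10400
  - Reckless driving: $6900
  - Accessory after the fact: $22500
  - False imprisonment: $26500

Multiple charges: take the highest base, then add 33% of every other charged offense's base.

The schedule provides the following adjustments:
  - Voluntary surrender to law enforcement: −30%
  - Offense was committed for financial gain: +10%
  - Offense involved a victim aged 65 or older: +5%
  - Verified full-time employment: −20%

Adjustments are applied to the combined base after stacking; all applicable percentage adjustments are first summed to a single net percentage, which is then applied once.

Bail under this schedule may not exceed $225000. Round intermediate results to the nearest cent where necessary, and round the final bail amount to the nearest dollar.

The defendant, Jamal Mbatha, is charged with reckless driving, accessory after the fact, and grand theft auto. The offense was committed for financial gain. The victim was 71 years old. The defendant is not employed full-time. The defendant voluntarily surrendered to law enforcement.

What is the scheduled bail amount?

$110247

Base amounts from the schedule: reckless driving $6900; accessory after the fact $22500; grand theft auto $120000.
Stacking rule: highest base plus 33% of each additional charge. Highest is grand theft auto at $120000. Additional: $6900 × 33% = $2277; $22500 × 33% = $7425. Combined base = $120000 + $9702 = $129702.
Net percentage adjustment: −30% +10% +5% = −15%. $129702 × 0.85 = $110246.70.
$110246.70 is within the $225000 maximum.
Rounded to the nearest dollar: $110247.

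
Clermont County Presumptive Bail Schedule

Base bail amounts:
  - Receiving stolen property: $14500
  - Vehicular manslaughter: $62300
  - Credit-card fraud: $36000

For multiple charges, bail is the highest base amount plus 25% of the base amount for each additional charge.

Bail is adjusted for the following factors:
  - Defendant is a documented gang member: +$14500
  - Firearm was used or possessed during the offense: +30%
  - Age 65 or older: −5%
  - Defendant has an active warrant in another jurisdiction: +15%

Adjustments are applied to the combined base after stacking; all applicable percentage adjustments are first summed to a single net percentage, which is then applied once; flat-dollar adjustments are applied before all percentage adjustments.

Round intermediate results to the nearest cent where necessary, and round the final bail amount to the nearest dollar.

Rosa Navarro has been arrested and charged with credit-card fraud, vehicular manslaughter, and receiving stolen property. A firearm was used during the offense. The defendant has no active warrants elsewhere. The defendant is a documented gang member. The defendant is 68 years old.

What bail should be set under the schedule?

Base amounts from the schedule: credit-card fraud $36000; vehicular manslaughter $62300; receiving stolen property $14500.
Stacking rule: highest base plus 25% of each additional charge. Highest is vehicular manslaughter at $62300. Additional: $36000 × 25% = $9000; $14500 × 25% = $3625. Combined base = $62300 + $12625 = $74925.
Defendant is a documented gang member (+$14500 flat): $74925 + $14500 = $89425.
Net percentage adjustment: +30% −5% = +25%. $89425 × 1.25 = $111781.25.
Rounded to the nearest dollar: $111781.

$111781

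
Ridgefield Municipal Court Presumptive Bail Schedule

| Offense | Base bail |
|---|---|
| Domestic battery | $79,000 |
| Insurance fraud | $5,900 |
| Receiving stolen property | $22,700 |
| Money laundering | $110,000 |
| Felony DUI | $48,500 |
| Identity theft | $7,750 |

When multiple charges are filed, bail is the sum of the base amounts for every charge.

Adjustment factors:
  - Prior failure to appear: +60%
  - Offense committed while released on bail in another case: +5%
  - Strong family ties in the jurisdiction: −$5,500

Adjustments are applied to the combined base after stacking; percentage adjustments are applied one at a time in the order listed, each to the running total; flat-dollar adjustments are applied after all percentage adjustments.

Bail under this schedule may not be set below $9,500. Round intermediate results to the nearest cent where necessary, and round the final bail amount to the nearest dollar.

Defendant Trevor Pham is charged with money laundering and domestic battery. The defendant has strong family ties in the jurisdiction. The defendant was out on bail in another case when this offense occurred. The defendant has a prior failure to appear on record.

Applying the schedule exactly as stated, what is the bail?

Base amounts from the schedule: money laundering $110,000; domestic battery $79,000.
Stacking rule: sum of all bases. $110,000 + $79,000 = $189,000.
Prior failure to appear (+60%): $189,000 × 1.6 = $302,400.
Offense committed while released on bail in another case (+5%): $302,400 × 1.05 = $317,520.
Strong family ties in the jurisdiction (−$5,500 flat): $317,520 − $5,500 = $312,020.
$312,020 is at or above the $9,500 minimum.

$312,020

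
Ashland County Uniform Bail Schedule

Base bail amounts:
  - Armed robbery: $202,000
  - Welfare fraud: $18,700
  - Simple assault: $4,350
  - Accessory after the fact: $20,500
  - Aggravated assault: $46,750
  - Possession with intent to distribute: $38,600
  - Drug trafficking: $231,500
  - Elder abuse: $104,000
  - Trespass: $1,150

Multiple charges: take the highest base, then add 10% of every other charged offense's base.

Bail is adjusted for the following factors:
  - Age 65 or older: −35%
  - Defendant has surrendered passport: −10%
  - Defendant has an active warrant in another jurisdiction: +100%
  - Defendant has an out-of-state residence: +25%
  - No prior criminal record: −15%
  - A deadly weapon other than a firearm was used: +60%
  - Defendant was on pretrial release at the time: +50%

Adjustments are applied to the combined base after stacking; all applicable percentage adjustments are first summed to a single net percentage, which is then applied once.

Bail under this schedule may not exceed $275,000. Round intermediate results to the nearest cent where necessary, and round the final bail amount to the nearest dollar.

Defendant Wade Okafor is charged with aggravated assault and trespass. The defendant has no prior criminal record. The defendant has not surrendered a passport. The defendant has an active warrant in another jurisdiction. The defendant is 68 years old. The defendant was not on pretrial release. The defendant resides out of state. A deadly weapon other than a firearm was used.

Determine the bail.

$110,133

Base amounts from the schedule: aggravated assault $46,750; trespass $1,150.
Stacking rule: highest base plus 10% of each additional charge. Highest is aggravated assault at $46,750. Additional: $1,150 × 10% = $115. Combined base = $46,750 + $115 = $46,865.
Net percentage adjustment: −35% +100% +25% −15% +60% = +135%. $46,865 × 2.35 = $110,132.75.
$110,132.75 is within the $275,000 maximum.
Rounded to the nearest dollar: $110,133.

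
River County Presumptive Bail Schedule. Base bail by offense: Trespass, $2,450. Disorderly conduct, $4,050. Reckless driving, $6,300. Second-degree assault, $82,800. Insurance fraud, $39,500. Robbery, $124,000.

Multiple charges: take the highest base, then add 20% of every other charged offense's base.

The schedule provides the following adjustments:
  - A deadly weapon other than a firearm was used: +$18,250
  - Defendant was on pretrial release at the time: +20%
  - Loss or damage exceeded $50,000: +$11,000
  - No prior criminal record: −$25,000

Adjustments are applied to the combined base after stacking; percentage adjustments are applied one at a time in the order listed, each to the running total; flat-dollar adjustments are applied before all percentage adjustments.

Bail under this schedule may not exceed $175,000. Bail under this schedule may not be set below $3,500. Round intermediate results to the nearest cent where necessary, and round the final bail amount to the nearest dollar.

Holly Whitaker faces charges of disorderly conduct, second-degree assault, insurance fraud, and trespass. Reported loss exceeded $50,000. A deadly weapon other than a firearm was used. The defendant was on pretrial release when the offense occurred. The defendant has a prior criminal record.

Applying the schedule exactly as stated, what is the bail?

Base amounts from the schedule: disorderly conduct $4,050; second-degree assault $82,800; insurance fraud $39,500; trespass $2,450.
Stacking rule: highest base plus 20% of each additional charge. Highest is second-degree assault at $82,800. Additional: $4,050 × 20% = $810; $39,500 × 20% = $7,900; $2,450 × 20% = $490. Combined base = $82,800 + $9,200 = $92,000.
A deadly weapon other than a firearm was used (+$18,250 flat): $92,000 + $18,250 = $110,250.
Loss or damage exceeded $50,000 (+$11,000 flat): $110,250 + $11,000 = $121,250.
Defendant was on pretrial release at the time (+20%): $121,250 × 1.2 = $145,500.
$145,500 is within the $175,000 maximum.
$145,500 is at or above the $3,500 minimum.

$145,500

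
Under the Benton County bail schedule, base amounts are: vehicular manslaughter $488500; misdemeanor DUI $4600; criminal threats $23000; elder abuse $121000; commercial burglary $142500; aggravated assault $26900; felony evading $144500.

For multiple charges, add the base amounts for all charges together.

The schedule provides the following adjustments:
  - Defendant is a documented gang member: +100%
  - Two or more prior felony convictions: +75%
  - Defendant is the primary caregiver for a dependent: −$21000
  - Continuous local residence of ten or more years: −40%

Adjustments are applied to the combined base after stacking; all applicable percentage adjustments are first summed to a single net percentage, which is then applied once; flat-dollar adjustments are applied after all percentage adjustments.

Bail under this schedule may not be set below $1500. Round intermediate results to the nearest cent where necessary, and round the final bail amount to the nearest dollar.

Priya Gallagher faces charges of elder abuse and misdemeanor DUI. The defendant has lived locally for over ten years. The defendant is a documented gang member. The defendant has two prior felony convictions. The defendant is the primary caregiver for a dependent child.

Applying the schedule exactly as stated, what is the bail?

$274160

Base amounts from the schedule: elder abuse $121000; misdemeanor DUI $4600.
Stacking rule: sum of all bases. $121000 + $4600 = $125600.
Net percentage adjustment: +100% +75% −40% = +135%. $125600 × 2.35 = $295160.
Defendant is the primary caregiver for a dependent (−$21000 flat): $295160 − $21000 = $274160.
$274160 is at or above the $1500 minimum.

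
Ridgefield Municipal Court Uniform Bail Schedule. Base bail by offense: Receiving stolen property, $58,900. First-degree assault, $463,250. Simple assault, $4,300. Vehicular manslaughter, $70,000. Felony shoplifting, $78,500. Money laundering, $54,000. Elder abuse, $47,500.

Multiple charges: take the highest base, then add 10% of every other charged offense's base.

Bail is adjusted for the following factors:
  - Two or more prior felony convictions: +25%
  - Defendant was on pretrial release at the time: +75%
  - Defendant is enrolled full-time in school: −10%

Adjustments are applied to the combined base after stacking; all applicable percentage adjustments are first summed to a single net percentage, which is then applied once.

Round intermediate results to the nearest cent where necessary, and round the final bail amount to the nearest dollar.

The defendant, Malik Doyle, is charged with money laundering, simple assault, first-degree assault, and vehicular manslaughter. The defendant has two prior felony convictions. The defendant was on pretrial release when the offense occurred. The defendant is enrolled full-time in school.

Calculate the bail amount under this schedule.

$904,552

Base amounts from the schedule: money laundering $54,000; simple assault $4,300; first-degree assault $463,250; vehicular manslaughter $70,000.
Stacking rule: highest base plus 10% of each additional charge. Highest is first-degree assault at $463,250. Additional: $54,000 × 10% = $5,400; $4,300 × 10% = $430; $70,000 × 10% = $7,000. Combined base = $463,250 + $12,830 = $476,080.
Net percentage adjustment: +25% +75% −10% = +90%. $476,080 × 1.9 = $904,552.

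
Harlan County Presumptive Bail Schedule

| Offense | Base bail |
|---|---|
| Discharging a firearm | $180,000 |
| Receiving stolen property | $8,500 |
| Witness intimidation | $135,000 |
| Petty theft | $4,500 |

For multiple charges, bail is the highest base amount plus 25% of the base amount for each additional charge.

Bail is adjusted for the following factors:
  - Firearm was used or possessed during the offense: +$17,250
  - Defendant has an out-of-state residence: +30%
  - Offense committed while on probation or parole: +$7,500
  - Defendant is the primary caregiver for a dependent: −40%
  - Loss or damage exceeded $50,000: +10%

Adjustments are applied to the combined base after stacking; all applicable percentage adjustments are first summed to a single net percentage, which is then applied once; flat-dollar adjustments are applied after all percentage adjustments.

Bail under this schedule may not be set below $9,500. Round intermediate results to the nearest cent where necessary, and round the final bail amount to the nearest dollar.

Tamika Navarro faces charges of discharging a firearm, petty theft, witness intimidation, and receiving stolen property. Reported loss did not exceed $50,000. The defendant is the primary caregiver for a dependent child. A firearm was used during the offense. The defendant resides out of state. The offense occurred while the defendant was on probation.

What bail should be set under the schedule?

$220,050

Base amounts from the schedule: discharging a firearm $180,000; petty theft $4,500; witness intimidation $135,000; receiving stolen property $8,500.
Stacking rule: highest base plus 25% of each additional charge. Highest is discharging a firearm at $180,000. Additional: $4,500 × 25% = $1,125; $135,000 × 25% = $33,750; $8,500 × 25% = $2,125. Combined base = $180,000 + $37,000 = $217,000.
Net percentage adjustment: +30% −40% = −10%. $217,000 × 0.9 = $195,300.
Firearm was used or possessed during the offense (+$17,250 flat): $195,300 + $17,250 = $212,550.
Offense committed while on probation or parole (+$7,500 flat): $212,550 + $7,500 = $220,050.
$220,050 is at or above the $9,500 minimum.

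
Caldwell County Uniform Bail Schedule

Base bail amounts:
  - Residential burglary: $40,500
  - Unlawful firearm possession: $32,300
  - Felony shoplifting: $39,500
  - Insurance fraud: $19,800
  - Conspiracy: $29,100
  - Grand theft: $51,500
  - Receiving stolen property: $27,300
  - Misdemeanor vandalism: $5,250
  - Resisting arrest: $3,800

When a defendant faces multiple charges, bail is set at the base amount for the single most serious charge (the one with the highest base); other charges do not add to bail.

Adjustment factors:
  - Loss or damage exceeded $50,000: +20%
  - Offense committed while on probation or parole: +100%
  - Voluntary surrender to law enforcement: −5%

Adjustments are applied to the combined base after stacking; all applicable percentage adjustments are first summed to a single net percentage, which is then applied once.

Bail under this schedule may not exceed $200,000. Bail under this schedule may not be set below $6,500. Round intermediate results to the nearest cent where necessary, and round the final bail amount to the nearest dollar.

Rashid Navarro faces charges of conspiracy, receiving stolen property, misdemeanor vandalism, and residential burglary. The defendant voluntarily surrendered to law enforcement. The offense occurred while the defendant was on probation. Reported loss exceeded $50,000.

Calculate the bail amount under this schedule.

Base amounts from the schedule: conspiracy $29,100; receiving stolen property $27,300; misdemeanor vandalism $5,250; residential burglary $40,500.
Stacking rule: use the highest base only. Highest is residential burglary at $40,500. Combined base = $40,500.
Net percentage adjustment: +20% +100% −5% = +115%. $40,500 × 2.15 = $87,075.
$87,075 is within the $200,000 maximum.
$87,075 is at or above the $6,500 minimum.

$87,075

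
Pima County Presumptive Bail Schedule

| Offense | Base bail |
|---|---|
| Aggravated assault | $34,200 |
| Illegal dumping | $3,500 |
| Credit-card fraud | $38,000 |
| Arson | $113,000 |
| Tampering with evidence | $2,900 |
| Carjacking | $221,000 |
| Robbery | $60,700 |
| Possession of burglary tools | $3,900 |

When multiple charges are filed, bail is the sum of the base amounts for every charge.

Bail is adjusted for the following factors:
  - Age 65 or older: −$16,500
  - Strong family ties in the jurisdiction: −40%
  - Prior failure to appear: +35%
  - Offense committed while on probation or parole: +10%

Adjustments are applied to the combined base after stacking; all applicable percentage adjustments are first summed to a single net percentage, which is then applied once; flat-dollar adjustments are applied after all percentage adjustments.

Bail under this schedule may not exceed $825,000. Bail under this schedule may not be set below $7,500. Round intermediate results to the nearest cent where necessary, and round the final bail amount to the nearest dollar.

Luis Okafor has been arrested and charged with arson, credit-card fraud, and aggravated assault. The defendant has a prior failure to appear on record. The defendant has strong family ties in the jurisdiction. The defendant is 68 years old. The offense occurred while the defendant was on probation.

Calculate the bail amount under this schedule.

Base amounts from the schedule: arson $113,000; credit-card fraud $38,000; aggravated assault $34,200.
Stacking rule: sum of all bases. $113,000 + $38,000 + $34,200 = $185,200.
Net percentage adjustment: −40% +35% +10% = +5%. $185,200 × 1.05 = $194,460.
Age 65 or older (−$16,500 flat): $194,460 − $16,500 = $177,960.
$177,960 is within the $825,000 maximum.
$177,960 is at or above the $7,500 minimum.

$177,960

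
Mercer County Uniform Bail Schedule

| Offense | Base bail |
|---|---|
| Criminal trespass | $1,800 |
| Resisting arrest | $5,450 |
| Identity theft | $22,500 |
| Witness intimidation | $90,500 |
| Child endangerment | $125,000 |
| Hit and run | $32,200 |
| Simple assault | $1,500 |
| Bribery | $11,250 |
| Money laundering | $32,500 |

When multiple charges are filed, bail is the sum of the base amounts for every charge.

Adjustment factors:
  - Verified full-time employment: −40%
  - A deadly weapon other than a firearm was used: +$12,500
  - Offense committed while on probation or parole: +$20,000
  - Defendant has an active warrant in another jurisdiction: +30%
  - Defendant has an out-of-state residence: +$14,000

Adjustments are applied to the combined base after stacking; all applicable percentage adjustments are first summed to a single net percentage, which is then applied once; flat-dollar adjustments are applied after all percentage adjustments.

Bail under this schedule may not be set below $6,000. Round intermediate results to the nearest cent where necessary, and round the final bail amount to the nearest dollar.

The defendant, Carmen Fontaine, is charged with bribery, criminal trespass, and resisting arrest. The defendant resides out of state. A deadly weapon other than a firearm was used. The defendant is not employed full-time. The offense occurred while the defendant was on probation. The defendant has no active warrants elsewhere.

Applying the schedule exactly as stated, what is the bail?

$65,000

Base amounts from the schedule: bribery $11,250; criminal trespass $1,800; resisting arrest $5,450.
Stacking rule: sum of all bases. $11,250 + $1,800 + $5,450 = $18,500.
A deadly weapon other than a firearm was used (+$12,500 flat): $18,500 + $12,500 = $31,000.
Offense committed while on probation or parole (+$20,000 flat): $31,000 + $20,000 = $51,000.
Defendant has an out-of-state residence (+$14,000 flat): $51,000 + $14,000 = $65,000.
$65,000 is at or above the $6,000 minimum.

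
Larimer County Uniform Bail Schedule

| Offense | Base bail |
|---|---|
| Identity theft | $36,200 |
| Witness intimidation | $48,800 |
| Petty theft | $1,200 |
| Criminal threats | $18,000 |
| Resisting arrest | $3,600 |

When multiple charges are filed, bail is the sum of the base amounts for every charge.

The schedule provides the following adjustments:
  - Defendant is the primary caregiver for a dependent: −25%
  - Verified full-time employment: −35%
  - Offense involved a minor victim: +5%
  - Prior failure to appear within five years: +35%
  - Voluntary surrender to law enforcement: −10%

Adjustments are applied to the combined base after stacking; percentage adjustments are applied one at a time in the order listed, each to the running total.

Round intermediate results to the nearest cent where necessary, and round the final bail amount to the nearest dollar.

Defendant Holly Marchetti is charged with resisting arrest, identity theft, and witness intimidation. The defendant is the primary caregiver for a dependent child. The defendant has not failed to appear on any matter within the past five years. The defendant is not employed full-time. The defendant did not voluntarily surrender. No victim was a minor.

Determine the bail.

$66,450

Base amounts from the schedule: resisting arrest $3,600; identity theft $36,200; witness intimidation $48,800.
Stacking rule: sum of all bases. $3,600 + $36,200 + $48,800 = $88,600.
Defendant is the primary caregiver for a dependent (−25%): $88,600 × 0.75 = $66,450.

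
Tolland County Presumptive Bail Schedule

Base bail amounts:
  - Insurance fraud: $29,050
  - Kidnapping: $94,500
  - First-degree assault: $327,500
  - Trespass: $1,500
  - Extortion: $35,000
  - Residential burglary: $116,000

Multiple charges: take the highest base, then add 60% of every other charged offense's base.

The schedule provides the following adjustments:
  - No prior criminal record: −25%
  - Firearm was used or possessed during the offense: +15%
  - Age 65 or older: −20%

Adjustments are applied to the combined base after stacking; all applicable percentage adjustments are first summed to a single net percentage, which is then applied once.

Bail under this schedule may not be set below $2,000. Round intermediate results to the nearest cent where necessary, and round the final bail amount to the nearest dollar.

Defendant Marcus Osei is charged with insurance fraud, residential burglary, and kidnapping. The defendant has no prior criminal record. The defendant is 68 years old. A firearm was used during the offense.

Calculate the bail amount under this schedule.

Base amounts from the schedule: insurance fraud $29,050; residential burglary $116,000; kidnapping $94,500.
Stacking rule: highest base plus 60% of each additional charge. Highest is residential burglary at $116,000. Additional: $29,050 × 60% = $17,430; $94,500 × 60% = $56,700. Combined base = $116,000 + $74,130 = $190,130.
Net percentage adjustment: −25% +15% −20% = −30%. $190,130 × 0.7 = $133,091.
$133,091 is at or above the $2,000 minimum.

$133,091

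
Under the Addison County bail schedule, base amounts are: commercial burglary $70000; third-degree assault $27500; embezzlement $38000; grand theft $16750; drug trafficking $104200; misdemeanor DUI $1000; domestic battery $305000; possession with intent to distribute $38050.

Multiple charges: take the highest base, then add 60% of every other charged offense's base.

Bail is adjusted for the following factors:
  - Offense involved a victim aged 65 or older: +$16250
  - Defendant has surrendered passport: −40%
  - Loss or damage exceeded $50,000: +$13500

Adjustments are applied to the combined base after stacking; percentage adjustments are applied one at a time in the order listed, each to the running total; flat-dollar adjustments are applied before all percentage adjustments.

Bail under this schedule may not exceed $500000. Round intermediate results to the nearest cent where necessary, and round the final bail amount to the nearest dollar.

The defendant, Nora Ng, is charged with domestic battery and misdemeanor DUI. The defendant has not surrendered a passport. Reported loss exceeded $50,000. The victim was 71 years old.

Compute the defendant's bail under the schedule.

Base amounts from the schedule: domestic battery $305000; misdemeanor DUI $1000.
Stacking rule: highest base plus 60% of each additional charge. Highest is domestic battery at $305000. Additional: $1000 × 60% = $600. Combined base = $305000 + $600 = $305600.
Offense involved a victim aged 65 or older (+$16250 flat): $305600 + $16250 = $321850.
Loss or damage exceeded $50,000 (+$13500 flat): $321850 + $13500 = $335350.
$335350 is within the $500000 maximum.

$335350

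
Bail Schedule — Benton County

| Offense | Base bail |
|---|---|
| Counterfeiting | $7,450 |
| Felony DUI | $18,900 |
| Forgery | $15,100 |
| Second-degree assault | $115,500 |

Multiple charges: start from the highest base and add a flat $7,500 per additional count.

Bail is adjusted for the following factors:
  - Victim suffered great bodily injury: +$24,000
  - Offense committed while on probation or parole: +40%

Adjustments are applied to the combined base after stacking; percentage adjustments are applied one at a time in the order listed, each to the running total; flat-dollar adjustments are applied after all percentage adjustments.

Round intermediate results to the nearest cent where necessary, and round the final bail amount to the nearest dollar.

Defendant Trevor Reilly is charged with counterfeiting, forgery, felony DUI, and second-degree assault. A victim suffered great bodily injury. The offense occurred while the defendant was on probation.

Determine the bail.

Base amounts from the schedule: counterfeiting $7,450; forgery $15,100; felony DUI $18,900; second-degree assault $115,500.
Stacking rule: highest base plus $7,500 per additional charge. Highest is second-degree assault at $115,500; 3 additional charges → +$22,500. Combined base = $138,000.
Offense committed while on probation or parole (+40%): $138,000 × 1.4 = $193,200.
Victim suffered great bodily injury (+$24,000 flat): $193,200 + $24,000 = $217,200.

$217,200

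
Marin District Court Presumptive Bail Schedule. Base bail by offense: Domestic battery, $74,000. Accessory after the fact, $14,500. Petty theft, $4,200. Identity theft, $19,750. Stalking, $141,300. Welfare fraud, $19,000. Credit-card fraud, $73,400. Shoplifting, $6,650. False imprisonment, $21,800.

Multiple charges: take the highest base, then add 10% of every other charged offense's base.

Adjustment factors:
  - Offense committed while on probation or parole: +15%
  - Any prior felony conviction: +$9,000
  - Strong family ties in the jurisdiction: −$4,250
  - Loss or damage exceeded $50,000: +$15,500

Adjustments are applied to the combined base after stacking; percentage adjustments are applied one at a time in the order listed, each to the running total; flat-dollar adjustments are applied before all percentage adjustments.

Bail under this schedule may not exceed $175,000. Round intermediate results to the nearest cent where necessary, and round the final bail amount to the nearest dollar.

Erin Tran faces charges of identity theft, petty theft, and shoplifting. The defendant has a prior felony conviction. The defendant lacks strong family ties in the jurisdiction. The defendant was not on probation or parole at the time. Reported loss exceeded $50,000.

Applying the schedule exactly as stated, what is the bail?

Base amounts from the schedule: identity theft $19,750; petty theft $4,200; shoplifting $6,650.
Stacking rule: highest base plus 10% of each additional charge. Highest is identity theft at $19,750. Additional: $4,200 × 10% = $420; $6,650 × 10% = $665. Combined base = $19,750 + $1,085 = $20,835.
Any prior felony conviction (+$9,000 flat): $20,835 + $9,000 = $29,835.
Loss or damage exceeded $50,000 (+$15,500 flat): $29,835 + $15,500 = $45,335.
$45,335 is within the $175,000 maximum.

$45,335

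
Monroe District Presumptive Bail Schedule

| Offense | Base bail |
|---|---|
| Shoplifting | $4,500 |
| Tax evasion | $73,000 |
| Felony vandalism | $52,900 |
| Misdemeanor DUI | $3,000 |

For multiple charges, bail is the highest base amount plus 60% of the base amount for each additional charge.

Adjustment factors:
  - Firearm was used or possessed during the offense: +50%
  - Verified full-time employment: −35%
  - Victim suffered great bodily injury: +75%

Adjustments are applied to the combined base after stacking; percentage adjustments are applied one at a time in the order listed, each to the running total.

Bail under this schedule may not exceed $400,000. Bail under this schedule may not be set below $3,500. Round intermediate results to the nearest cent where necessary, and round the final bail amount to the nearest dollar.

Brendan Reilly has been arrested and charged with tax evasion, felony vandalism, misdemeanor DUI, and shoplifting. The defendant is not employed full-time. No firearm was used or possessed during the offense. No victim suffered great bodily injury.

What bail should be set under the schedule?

Base amounts from the schedule: tax evasion $73,000; felony vandalism $52,900; misdemeanor DUI $3,000; shoplifting $4,500.
Stacking rule: highest base plus 60% of each additional charge. Highest is tax evasion at $73,000. Additional: $52,900 × 60% = $31,740; $3,000 × 60% = $1,800; $4,500 × 60% = $2,700. Combined base = $73,000 + $36,240 = $109,240.
No adjustment factors apply to this defendant.
$109,240 is within the $400,000 maximum.
$109,240 is at or above the $3,500 minimum.

$109,240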